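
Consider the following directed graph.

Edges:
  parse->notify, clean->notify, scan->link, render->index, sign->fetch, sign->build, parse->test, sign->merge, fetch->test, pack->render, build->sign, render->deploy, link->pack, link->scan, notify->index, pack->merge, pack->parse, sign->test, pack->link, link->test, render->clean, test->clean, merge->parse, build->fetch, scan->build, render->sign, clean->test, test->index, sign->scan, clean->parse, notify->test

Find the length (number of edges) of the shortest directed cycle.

For each vertex v, BFS finds the shortest path from v back to v.
The shortest such closed walk is link → scan → link, length 2.

2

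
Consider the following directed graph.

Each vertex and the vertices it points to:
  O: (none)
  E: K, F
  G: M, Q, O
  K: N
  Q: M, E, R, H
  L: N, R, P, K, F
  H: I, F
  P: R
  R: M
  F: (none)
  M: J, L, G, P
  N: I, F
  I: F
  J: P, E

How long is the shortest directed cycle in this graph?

For each vertex v, BFS finds the shortest path from v back to v.
The shortest such closed walk is G → M → G, length 2.

2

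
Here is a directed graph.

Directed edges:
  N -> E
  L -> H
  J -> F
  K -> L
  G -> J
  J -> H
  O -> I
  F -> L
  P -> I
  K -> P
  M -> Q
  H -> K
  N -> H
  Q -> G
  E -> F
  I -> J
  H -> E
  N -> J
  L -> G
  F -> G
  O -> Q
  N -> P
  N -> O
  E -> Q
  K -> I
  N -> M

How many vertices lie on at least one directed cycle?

10

A vertex is on a directed cycle iff it belongs to a strongly connected component of size ≥ 2 (or has a self-loop).
The vertices on cycles are {E, F, G, H, I, J, K, L, P, Q} — 10 in total.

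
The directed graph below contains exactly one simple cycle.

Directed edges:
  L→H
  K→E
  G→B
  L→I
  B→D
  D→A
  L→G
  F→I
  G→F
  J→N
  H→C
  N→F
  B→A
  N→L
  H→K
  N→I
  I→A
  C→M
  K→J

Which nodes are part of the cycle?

DFS with gray/black marking from L:
L gray
  G gray
    B gray
      D gray
        A gray
        A black
      D black
      B→A: A black — skip
    B black
    F gray
      I gray
        I→A: A black — skip
      I black
    F black
  G black
  H gray
    K gray
      E gray
      E black
      J gray
        N gray
          N→F: F black — skip
          N→L: L is gray → back edge
Back edge closes the cycle L → H → K → J → N → L; its vertices are {H, J, K, L, N}.

H, J, K, L, N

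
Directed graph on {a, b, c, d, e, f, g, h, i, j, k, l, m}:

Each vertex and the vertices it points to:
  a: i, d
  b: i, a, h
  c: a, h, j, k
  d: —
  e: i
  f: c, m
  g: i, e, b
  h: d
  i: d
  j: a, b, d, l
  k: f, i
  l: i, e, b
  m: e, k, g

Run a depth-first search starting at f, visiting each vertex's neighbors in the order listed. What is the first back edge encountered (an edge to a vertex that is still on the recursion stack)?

k->f

DFS from f (visiting each vertex's neighbors in the order listed); mark gray on enter, black on exit:
f gray
  c gray
    a gray
      i gray
        d gray
        d black
      i black
      a→d: d black — skip
    a black
    h gray
      h→d: d black — skip
    h black
    j gray
      j→a: a black — skip
      b gray
        b→i: i black — skip
        b→a: a black — skip
        b→h: h black — skip
      b black
      j→d: d black — skip
      l gray
        l→i: i black — skip
        e gray
          e→i: i black — skip
        e black
        l→b: b black — skip
      l black
    j black
    k gray
      k→f: f is gray → back edge
First back edge: k → f.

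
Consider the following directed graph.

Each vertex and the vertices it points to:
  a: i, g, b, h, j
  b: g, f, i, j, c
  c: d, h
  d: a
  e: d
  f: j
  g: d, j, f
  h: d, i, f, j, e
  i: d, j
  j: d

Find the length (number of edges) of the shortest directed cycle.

3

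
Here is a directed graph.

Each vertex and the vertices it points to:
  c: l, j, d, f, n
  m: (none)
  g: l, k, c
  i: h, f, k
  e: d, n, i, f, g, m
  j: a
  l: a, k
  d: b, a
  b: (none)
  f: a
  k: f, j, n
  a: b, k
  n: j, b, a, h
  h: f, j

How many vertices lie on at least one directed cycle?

A vertex is on a directed cycle iff it belongs to a strongly connected component of size ≥ 2 (or has a self-loop).
The vertices on cycles are {a, f, h, j, k, n} — 6 in total.

6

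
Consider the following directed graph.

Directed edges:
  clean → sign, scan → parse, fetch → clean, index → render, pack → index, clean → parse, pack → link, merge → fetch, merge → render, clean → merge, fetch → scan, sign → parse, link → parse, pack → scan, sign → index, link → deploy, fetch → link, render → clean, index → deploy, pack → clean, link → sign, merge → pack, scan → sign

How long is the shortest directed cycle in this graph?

For each vertex v, BFS finds the shortest path from v back to v.
The shortest such closed walk is merge → fetch → clean → merge, length 3.

3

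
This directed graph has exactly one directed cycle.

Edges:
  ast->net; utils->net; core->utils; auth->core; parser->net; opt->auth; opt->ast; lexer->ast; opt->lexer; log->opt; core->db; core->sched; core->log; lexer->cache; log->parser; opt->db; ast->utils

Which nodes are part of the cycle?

DFS with gray/black marking from opt:
opt gray
  ast gray
    net gray
    net black
    utils gray
      utils→net: net black — skip
    utils black
  ast black
  auth gray
    core gray
      log gray
        log→opt: opt is gray → back edge
Back edge closes the cycle opt → auth → core → log → opt; its vertices are {log, opt, auth, core}.

log, opt, auth, core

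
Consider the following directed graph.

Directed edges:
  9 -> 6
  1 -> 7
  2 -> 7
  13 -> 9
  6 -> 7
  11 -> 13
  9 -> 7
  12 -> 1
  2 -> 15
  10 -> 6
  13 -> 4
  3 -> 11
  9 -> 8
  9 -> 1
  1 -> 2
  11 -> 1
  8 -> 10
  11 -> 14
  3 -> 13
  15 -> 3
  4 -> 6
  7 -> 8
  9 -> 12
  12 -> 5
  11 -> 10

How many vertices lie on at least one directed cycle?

A vertex is on a directed cycle iff it belongs to a strongly connected component of size ≥ 2 (or has a self-loop).
The vertices on cycles are {1, 2, 3, 6, 7, 8, 9, 10, 11, 12, 13, 15} — 12 in total.

12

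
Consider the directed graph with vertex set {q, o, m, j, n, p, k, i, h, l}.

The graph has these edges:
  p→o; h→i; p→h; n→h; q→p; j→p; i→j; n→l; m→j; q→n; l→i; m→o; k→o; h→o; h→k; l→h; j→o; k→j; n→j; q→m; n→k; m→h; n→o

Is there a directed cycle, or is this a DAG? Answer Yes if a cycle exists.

Yes

DFS with white/gray/black marking, starting from j:
j gray
  p gray
    o gray
    o black
    h gray
      i gray
        i→j: j is gray → back edge
Back edge found, so a cycle exists: j → p → h → i → j.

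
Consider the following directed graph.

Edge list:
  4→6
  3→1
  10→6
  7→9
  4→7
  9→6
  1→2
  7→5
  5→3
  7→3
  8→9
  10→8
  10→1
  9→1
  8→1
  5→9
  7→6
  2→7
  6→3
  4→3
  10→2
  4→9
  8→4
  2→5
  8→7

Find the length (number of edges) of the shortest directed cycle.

For each vertex v, BFS finds the shortest path from v back to v.
The shortest such closed walk is 2 → 5 → 9 → 1 → 2, length 4.

4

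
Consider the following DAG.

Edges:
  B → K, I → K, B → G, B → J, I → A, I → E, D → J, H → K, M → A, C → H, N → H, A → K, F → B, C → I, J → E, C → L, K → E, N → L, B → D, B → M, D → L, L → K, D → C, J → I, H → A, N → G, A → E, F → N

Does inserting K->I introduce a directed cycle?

Yes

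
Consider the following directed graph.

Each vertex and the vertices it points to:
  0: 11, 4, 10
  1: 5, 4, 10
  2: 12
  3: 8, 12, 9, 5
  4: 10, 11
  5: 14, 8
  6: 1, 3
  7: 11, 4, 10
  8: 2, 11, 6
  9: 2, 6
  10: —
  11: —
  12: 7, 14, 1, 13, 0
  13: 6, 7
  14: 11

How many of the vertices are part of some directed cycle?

9

A vertex is on a directed cycle iff it belongs to a strongly connected component of size ≥ 2 (or has a self-loop).
The vertices on cycles are {1, 2, 3, 5, 6, 8, 9, 12, 13} — 9 in total.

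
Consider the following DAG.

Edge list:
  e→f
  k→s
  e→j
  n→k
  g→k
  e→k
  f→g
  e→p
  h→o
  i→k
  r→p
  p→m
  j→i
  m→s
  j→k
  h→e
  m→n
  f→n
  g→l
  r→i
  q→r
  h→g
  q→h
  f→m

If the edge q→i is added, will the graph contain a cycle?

Adding q→i creates a cycle iff i can already reach q.
Explore from i: no path reaches q. The graph stays acyclic.

No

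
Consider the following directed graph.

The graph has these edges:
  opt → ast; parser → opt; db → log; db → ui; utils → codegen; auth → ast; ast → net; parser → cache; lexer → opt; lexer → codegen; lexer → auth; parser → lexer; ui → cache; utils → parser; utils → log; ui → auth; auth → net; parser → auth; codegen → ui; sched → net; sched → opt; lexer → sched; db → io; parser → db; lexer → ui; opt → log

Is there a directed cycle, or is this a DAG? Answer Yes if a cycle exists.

DFS with white/gray/black marking, starting from log:
log gray
log black
net gray
net black
opt gray
  opt→log: log black — skip
  ast gray
    ast→net: net black — skip
  ast black
opt black
utils gray
  parser gray
    lexer gray
      codegen gray
        ui gray
          auth gray
            auth→ast: ast black — skip
            auth→net: net black — skip
          auth black
          cache gray
          cache black
        ui black
      codegen black
      lexer→auth: auth black — skip
      sched gray
        sched→opt: opt black — skip
        sched→net: net black — skip
      sched black
      lexer→ui: ui black — skip
      lexer→opt: opt black — skip
    lexer black
    parser→auth: auth black — skip
    parser→cache: cache black — skip
    parser→opt: opt black — skip
    db gray
      db→log: log black — skip
      io gray
      io black
      db→ui: ui black — skip
    db black
  parser black
  utils→codegen: codegen black — skip
  utils→log: log black — skip
utils black
Every edge goes to a white or black vertex — no back edge, so the graph is acyclic.

No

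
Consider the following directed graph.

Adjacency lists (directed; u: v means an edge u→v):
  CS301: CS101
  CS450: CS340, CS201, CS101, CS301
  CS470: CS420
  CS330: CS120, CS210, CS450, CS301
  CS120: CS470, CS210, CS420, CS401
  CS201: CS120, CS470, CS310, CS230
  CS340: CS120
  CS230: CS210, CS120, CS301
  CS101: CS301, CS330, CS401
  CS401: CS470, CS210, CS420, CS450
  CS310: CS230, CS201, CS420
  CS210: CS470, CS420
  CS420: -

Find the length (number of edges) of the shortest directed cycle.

2

For each vertex v, BFS finds the shortest path from v back to v.
The shortest such closed walk is CS201 → CS310 → CS201, length 2.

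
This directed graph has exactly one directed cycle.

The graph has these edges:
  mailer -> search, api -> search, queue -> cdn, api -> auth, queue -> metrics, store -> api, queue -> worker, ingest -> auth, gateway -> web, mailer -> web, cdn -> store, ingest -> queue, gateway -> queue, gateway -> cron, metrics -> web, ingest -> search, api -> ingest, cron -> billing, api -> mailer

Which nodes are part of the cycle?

api, cdn, queue, store, ingest

DFS with gray/black marking from queue:
queue gray
  metrics gray
    web gray
    web black
  metrics black
  cdn gray
    store gray
      api gray
        ingest gray
          search gray
          search black
          ingest→queue: queue is gray → back edge
Back edge closes the cycle queue → cdn → store → api → ingest → queue; its vertices are {api, cdn, queue, store, ingest}.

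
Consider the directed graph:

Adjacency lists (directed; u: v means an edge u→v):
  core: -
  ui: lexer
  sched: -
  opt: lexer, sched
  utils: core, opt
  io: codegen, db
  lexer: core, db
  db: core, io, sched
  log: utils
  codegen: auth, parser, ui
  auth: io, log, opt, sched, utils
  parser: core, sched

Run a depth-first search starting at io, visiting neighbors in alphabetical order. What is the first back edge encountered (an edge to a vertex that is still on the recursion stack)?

DFS from io (visiting neighbors in alphabetical order); mark gray on enter, black on exit:
io gray
  codegen gray
    auth gray
      auth→io: io is gray → back edge
First back edge: auth → io.

auth->io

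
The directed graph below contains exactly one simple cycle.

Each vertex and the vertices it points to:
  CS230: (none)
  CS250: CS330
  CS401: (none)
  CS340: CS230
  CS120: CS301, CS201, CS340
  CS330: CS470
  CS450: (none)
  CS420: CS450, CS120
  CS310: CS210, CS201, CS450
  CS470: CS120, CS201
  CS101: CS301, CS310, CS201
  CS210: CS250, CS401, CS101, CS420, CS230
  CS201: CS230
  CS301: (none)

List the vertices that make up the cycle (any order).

DFS with gray/black marking from CS210:
CS210 gray
  CS250 gray
    CS330 gray
      CS470 gray
        CS120 gray
          CS301 gray
          CS301 black
          CS201 gray
            CS230 gray
            CS230 black
          CS201 black
          CS340 gray
            CS340→CS230: CS230 black — skip
          CS340 black
        CS120 black
        CS470→CS201: CS201 black — skip
      CS470 black
    CS330 black
  CS250 black
  CS401 gray
  CS401 black
  CS101 gray
    CS101→CS301: CS301 black — skip
    CS310 gray
      CS310→CS210: CS210 is gray → back edge
Back edge closes the cycle CS210 → CS101 → CS310 → CS210; its vertices are {CS101, CS210, CS310}.

CS101, CS210, CS310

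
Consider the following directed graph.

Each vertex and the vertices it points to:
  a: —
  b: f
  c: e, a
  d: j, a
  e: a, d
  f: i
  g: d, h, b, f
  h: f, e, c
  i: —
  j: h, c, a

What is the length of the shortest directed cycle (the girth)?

4

For each vertex v, BFS finds the shortest path from v back to v.
The shortest such closed walk is h → e → d → j → h, length 4.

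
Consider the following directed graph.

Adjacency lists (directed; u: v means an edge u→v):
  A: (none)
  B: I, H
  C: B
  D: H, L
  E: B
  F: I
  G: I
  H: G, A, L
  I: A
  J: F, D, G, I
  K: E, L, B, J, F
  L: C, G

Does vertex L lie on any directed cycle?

L is on a cycle iff L can reach itself via ≥1 edge.
L → C → B → H → L — yes.

Yes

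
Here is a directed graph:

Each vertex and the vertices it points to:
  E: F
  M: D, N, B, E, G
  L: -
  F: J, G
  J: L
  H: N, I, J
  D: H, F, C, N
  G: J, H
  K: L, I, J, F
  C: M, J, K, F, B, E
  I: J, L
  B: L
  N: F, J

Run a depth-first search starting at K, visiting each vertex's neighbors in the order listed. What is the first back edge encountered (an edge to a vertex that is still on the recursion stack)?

DFS from K (visiting each vertex's neighbors in the order listed); mark gray on enter, black on exit:
K gray
  L gray
  L black
  I gray
    J gray
      J→L: L black — skip
    J black
    I→L: L black — skip
  I black
  K→J: J black — skip
  F gray
    F→J: J black — skip
    G gray
      G→J: J black — skip
      H gray
        N gray
          N→F: F is gray → back edge
First back edge: N → F.

N→F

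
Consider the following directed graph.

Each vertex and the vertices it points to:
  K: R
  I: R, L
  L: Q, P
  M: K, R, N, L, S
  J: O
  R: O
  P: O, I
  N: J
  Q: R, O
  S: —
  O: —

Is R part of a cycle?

R lies on a cycle iff there is a path from R back to itself.
Exploring from R, it never reaches itself; equivalently, its strongly connected component is a singleton.

No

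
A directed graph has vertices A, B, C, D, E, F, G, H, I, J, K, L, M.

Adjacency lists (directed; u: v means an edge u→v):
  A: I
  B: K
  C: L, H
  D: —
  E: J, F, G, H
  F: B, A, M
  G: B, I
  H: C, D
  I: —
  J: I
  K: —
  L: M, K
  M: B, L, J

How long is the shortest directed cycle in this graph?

2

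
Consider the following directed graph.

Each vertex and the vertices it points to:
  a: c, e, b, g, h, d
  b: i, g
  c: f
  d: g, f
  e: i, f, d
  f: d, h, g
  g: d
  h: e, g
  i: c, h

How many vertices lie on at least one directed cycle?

7

A vertex is on a directed cycle iff it belongs to a strongly connected component of size ≥ 2 (or has a self-loop).
The vertices on cycles are {c, d, e, f, g, h, i} — 7 in total.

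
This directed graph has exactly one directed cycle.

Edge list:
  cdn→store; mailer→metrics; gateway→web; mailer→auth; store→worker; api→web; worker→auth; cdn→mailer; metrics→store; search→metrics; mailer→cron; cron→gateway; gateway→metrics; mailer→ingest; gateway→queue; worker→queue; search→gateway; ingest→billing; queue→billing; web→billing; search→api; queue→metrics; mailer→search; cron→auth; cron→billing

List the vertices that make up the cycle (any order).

DFS with gray/black marking from store:
store gray
  worker gray
    queue gray
      billing gray
      billing black
      metrics gray
        metrics→store: store is gray → back edge
Back edge closes the cycle store → worker → queue → metrics → store; its vertices are {queue, store, worker, metrics}.

queue, store, worker, metrics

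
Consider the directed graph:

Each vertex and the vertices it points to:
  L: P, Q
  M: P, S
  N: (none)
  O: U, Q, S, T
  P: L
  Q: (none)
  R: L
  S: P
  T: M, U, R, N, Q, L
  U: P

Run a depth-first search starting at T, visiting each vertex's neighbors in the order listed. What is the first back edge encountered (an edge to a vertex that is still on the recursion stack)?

DFS from T (visiting each vertex's neighbors in the order listed); mark gray on enter, black on exit:
T gray
  M gray
    P gray
      L gray
        L→P: P is gray → back edge
First back edge: L → P.

L->P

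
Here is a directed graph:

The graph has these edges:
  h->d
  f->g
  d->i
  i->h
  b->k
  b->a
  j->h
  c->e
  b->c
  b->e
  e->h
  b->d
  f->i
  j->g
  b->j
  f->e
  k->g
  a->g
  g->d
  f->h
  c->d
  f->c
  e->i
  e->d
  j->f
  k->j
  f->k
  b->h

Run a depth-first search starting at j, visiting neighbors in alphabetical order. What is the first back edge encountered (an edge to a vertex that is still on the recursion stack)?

DFS from j (visiting neighbors in alphabetical order); mark gray on enter, black on exit:
j gray
  f gray
    c gray
      d gray
        i gray
          h gray
            h→d: d is gray → back edge
First back edge: h → d.

h→d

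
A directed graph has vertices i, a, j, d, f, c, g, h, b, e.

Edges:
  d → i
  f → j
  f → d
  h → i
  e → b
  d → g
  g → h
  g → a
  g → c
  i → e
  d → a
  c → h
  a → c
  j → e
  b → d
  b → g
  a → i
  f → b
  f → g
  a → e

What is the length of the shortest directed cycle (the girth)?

4

For each vertex v, BFS finds the shortest path from v back to v.
The shortest such closed walk is d → i → e → b → d, length 4.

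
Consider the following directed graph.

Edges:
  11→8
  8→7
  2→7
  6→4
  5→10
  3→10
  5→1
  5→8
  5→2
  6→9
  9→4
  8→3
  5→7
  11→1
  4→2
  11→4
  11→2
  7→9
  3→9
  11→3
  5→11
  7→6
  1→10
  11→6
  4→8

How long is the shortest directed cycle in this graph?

For each vertex v, BFS finds the shortest path from v back to v.
The shortest such closed walk is 3 → 9 → 4 → 8 → 3, length 4.

4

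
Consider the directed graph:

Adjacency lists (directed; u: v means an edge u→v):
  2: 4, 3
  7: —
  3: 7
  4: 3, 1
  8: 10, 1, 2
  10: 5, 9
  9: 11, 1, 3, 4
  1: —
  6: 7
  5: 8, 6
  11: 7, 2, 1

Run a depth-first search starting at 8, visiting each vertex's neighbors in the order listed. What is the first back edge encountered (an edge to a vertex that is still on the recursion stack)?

5->8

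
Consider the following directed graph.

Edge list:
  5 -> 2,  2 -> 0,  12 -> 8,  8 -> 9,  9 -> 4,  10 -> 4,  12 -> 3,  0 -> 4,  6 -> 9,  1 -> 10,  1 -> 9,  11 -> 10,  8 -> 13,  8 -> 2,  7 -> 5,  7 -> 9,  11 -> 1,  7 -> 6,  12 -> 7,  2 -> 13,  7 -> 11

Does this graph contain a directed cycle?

No

DFS with white/gray/black marking, starting from 4:
4 gray
4 black
2 gray
  0 gray
    0→4: 4 black — skip
  0 black
  13 gray
  13 black
2 black
11 gray
  1 gray
    10 gray
      10→4: 4 black — skip
    10 black
    9 gray
      9→4: 4 black — skip
    9 black
  1 black
  11→10: 10 black — skip
11 black
8 gray
  8→9: 9 black — skip
  8→13: 13 black — skip
  8→2: 2 black — skip
8 black
7 gray
  7→11: 11 black — skip
  5 gray
    5→2: 2 black — skip
  5 black
  6 gray
    6→9: 9 black — skip
  6 black
  7→9: 9 black — skip
7 black
12 gray
  12→8: 8 black — skip
  3 gray
  3 black
  12→7: 7 black — skip
12 black
Every edge goes to a white or black vertex — no back edge, so the graph is acyclic.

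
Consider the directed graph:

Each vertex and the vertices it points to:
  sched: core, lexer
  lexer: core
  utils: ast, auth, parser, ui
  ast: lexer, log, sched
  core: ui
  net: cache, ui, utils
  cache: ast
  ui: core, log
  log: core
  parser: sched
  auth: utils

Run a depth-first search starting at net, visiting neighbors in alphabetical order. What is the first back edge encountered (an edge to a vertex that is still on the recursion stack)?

DFS from net (visiting neighbors in alphabetical order); mark gray on enter, black on exit:
net gray
  cache gray
    ast gray
      lexer gray
        core gray
          ui gray
            ui→core: core is gray → back edge
First back edge: ui → core.

ui->core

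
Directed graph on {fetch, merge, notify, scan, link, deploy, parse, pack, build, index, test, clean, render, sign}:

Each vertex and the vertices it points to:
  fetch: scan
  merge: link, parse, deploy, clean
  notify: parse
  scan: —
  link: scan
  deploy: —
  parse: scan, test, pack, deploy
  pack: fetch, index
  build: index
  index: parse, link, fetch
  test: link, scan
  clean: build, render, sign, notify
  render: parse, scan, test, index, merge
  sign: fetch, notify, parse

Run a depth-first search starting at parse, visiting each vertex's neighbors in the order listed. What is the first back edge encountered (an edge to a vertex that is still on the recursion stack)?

DFS from parse (visiting each vertex's neighbors in the order listed); mark gray on enter, black on exit:
parse gray
  scan gray
  scan black
  test gray
    link gray
      link→scan: scan black — skip
    link black
    test→scan: scan black — skip
  test black
  pack gray
    fetch gray
      fetch→scan: scan black — skip
    fetch black
    index gray
      index→parse: parse is gray → back edge
First back edge: index → parse.

index→parse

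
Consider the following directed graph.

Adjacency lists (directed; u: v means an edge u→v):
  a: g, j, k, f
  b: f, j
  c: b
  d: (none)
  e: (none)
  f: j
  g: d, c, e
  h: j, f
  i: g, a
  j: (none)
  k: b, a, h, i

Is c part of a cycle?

c lies on a cycle iff there is a path from c back to itself.
Exploring from c, it never reaches itself; equivalently, its strongly connected component is a singleton.

No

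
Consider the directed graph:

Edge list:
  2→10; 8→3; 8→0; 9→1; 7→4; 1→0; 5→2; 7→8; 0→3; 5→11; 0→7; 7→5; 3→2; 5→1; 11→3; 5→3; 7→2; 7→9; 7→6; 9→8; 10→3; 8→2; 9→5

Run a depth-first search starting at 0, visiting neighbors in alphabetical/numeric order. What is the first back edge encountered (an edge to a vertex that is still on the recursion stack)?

DFS from 0 (visiting neighbors in alphabetical/numeric order); mark gray on enter, black on exit:
0 gray
  3 gray
    2 gray
      10 gray
        10→3: 3 is gray → back edge
First back edge: 10 → 3.

10->3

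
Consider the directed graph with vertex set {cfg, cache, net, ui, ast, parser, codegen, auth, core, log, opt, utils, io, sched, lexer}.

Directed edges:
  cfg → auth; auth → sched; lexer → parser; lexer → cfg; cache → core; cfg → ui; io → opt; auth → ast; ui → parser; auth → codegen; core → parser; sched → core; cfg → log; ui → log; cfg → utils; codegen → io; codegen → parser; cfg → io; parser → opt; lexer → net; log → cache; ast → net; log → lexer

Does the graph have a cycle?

Yes

DFS with white/gray/black marking, starting from cache:
cache gray
  core gray
    parser gray
      opt gray
      opt black
    parser black
  core black
cache black
cfg gray
  io gray
    io→opt: opt black — skip
  io black
  auth gray
    ast gray
      net gray
      net black
    ast black
    codegen gray
      codegen→parser: parser black — skip
      codegen→io: io black — skip
    codegen black
    sched gray
      sched→core: core black — skip
    sched black
  auth black
  utils gray
  utils black
  log gray
    log→cache: cache black — skip
    lexer gray
      lexer→cfg: cfg is gray → back edge
Back edge found, so a cycle exists: cfg → log → lexer → cfg.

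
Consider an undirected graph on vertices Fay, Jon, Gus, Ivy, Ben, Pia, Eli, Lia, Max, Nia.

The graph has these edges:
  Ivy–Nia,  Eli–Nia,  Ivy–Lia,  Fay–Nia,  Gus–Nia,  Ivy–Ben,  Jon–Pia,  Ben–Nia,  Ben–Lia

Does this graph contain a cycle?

Yes

DFS, tracking each vertex's parent; an edge to a visited non-parent vertex closes a cycle.
Start from Eli:
visit Eli (parent –)
  visit Nia (parent Eli)
    visit Ivy (parent Nia)
      Ivy–Nia: parent, skip
      visit Ben (parent Ivy)
        Ben–Nia: Nia visited and ≠ parent → cycle
Cycle: Nia – Ivy – Ben – Nia.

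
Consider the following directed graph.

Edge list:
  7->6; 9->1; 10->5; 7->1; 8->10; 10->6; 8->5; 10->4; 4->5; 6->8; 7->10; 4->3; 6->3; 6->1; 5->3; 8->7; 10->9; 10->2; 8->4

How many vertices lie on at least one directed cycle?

4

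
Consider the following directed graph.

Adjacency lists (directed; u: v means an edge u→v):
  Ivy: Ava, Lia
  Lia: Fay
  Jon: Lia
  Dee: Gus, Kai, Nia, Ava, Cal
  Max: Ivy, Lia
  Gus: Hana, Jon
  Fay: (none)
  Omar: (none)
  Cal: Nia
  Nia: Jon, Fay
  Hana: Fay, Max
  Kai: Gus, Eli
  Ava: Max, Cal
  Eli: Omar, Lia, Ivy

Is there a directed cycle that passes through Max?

Max is on a cycle iff Max can reach itself via ≥1 edge.
Max → Ivy → Ava → Max — yes.

Yes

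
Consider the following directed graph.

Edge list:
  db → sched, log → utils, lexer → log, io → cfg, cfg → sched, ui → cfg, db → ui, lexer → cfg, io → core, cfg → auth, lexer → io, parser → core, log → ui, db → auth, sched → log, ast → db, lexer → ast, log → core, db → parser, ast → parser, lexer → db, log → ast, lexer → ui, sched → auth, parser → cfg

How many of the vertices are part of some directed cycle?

7

A vertex is on a directed cycle iff it belongs to a strongly connected component of size ≥ 2 (or has a self-loop).
The vertices on cycles are {db, ui, ast, cfg, log, sched, parser} — 7 in total.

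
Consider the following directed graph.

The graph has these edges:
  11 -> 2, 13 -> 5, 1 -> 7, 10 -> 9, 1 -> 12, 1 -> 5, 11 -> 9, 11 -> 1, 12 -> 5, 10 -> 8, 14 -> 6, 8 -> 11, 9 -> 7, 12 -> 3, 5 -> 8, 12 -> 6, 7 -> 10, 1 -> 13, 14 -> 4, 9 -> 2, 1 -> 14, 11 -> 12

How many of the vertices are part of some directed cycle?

9

A vertex is on a directed cycle iff it belongs to a strongly connected component of size ≥ 2 (or has a self-loop).
The vertices on cycles are {1, 5, 7, 8, 9, 10, 11, 12, 13} — 9 in total.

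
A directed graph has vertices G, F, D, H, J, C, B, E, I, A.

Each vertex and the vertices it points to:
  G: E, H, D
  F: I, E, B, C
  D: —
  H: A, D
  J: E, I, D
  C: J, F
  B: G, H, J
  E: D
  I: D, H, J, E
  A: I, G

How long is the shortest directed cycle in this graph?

For each vertex v, BFS finds the shortest path from v back to v.
The shortest such closed walk is F → C → F, length 2.

2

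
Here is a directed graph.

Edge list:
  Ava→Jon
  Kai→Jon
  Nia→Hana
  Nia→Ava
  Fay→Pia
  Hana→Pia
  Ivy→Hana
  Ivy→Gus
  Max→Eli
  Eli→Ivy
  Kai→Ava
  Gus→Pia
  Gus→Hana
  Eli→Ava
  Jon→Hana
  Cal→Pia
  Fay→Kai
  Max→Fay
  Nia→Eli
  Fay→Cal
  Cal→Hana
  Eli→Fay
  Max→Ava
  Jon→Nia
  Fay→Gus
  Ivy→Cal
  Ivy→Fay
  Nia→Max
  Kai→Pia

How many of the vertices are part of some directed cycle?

8

A vertex is on a directed cycle iff it belongs to a strongly connected component of size ≥ 2 (or has a self-loop).
The vertices on cycles are {Ava, Eli, Fay, Ivy, Jon, Kai, Max, Nia} — 8 in total.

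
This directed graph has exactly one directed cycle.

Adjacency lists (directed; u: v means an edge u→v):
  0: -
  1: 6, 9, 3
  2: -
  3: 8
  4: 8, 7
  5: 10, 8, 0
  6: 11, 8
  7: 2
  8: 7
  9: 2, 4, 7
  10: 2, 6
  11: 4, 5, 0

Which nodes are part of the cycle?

5, 6, 10, 11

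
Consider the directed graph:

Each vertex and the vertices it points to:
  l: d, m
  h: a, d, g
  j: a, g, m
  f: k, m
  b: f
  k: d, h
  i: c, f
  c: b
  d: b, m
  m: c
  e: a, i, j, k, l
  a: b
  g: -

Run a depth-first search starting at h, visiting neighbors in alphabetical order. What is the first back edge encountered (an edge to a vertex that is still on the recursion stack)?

d->b

DFS from h (visiting neighbors in alphabetical order); mark gray on enter, black on exit:
h gray
  a gray
    b gray
      f gray
        k gray
          d gray
            d→b: b is gray → back edge
First back edge: d → b.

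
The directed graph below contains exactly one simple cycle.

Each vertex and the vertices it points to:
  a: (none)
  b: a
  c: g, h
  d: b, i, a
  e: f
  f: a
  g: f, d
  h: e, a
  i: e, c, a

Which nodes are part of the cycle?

c, d, g, i

DFS with gray/black marking from g:
g gray
  f gray
    a gray
    a black
  f black
  d gray
    b gray
      b→a: a black — skip
    b black
    i gray
      e gray
        e→f: f black — skip
      e black
      c gray
        c→g: g is gray → back edge
Back edge closes the cycle g → d → i → c → g; its vertices are {c, d, g, i}.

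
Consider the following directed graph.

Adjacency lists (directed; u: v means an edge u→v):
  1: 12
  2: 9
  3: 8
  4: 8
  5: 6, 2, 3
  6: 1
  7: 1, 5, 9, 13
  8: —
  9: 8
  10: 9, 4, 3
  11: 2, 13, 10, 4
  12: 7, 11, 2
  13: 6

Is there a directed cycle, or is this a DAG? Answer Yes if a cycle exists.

DFS with white/gray/black marking, starting from 5:
5 gray
  6 gray
    1 gray
      12 gray
        7 gray
          7→1: 1 is gray → back edge
Back edge found, so a cycle exists: 1 → 12 → 7 → 1.

Yes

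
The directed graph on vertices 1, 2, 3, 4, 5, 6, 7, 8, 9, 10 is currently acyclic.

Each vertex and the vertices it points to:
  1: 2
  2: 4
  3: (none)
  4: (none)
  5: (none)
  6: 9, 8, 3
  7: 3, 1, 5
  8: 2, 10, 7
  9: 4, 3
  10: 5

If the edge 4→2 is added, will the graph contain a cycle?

Yes

Adding 4→2 creates a cycle iff 2 can already reach 4.
Path from 2: 2 → 4.
So 2 → … → 4 → 2 is a cycle.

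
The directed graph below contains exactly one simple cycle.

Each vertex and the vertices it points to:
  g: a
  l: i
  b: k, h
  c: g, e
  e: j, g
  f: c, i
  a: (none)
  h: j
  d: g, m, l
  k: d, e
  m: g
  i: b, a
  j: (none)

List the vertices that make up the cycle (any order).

b, d, i, k, l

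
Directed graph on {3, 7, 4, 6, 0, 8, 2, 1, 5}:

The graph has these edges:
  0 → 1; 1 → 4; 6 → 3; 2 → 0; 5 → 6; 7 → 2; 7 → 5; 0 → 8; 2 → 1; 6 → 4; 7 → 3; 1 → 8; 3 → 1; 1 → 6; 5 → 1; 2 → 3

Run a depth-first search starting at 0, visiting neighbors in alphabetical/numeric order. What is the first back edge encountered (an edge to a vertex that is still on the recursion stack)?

3->1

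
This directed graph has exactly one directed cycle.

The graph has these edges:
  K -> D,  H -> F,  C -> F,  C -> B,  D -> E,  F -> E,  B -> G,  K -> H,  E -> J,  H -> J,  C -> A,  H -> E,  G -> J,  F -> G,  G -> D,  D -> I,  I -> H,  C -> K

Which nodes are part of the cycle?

D, F, G, H, I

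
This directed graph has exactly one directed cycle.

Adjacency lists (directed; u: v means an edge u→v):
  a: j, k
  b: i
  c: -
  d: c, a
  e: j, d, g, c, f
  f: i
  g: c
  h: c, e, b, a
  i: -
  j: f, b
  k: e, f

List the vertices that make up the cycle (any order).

DFS with gray/black marking from e:
e gray
  j gray
    f gray
      i gray
      i black
    f black
    b gray
      b→i: i black — skip
    b black
  j black
  d gray
    c gray
    c black
    a gray
      a→j: j black — skip
      k gray
        k→e: e is gray → back edge
Back edge closes the cycle e → d → a → k → e; its vertices are {a, d, e, k}.

a, d, e, k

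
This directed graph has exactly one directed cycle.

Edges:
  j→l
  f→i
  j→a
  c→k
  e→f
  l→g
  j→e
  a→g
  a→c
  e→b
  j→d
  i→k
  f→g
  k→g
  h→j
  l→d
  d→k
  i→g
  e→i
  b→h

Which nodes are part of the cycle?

b, e, h, j

DFS with gray/black marking from j:
j gray
  d gray
    k gray
      g gray
      g black
    k black
  d black
  l gray
    l→d: d black — skip
    l→g: g black — skip
  l black
  e gray
    i gray
      i→k: k black — skip
      i→g: g black — skip
    i black
    f gray
      f→g: g black — skip
      f→i: i black — skip
    f black
    b gray
      h gray
        h→j: j is gray → back edge
Back edge closes the cycle j → e → b → h → j; its vertices are {b, e, h, j}.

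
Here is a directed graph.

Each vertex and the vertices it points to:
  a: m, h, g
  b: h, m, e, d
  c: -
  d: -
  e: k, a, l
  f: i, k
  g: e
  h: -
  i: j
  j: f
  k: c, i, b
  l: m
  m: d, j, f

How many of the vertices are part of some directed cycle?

10

A vertex is on a directed cycle iff it belongs to a strongly connected component of size ≥ 2 (or has a self-loop).
The vertices on cycles are {a, b, e, f, g, i, j, k, l, m} — 10 in total.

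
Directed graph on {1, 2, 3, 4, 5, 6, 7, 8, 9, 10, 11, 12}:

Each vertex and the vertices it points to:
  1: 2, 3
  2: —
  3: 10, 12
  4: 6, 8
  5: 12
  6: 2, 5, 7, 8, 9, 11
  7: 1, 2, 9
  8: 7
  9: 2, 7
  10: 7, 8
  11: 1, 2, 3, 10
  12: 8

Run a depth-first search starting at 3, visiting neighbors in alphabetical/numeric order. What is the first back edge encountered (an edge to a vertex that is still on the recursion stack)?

1→3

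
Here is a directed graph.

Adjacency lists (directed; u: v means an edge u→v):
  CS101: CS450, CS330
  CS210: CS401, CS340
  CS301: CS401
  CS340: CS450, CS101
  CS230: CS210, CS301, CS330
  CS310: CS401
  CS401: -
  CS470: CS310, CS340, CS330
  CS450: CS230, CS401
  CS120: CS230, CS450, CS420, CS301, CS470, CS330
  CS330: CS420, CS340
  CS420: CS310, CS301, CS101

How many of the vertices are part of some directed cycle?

7

A vertex is on a directed cycle iff it belongs to a strongly connected component of size ≥ 2 (or has a self-loop).
The vertices on cycles are {CS101, CS210, CS230, CS330, CS340, CS420, CS450} — 7 in total.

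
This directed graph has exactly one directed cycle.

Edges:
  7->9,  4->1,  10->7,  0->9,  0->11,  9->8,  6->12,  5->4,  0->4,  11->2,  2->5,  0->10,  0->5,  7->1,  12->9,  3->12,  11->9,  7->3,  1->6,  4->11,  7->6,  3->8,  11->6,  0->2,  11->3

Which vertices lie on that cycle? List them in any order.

DFS with gray/black marking from 5:
5 gray
  4 gray
    1 gray
      6 gray
        12 gray
          9 gray
            8 gray
            8 black
          9 black
        12 black
      6 black
    1 black
    11 gray
      3 gray
        3→12: 12 black — skip
        3→8: 8 black — skip
      3 black
      11→6: 6 black — skip
      2 gray
        2→5: 5 is gray → back edge
Back edge closes the cycle 5 → 4 → 11 → 2 → 5; its vertices are {2, 4, 5, 11}.

2, 4, 5, 11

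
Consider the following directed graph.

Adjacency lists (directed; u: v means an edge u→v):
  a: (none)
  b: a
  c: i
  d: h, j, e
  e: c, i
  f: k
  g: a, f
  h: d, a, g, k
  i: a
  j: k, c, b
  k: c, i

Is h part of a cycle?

Yes

h is on a cycle iff h can reach itself via ≥1 edge.
h → d → h — yes.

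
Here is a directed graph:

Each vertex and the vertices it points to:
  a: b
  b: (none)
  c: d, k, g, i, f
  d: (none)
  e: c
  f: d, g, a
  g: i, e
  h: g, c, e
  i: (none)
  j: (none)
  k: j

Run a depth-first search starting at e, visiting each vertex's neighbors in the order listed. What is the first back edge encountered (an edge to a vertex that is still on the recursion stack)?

DFS from e (visiting each vertex's neighbors in the order listed); mark gray on enter, black on exit:
e gray
  c gray
    d gray
    d black
    k gray
      j gray
      j black
    k black
    g gray
      i gray
      i black
      g→e: e is gray → back edge
First back edge: g → e.

g→e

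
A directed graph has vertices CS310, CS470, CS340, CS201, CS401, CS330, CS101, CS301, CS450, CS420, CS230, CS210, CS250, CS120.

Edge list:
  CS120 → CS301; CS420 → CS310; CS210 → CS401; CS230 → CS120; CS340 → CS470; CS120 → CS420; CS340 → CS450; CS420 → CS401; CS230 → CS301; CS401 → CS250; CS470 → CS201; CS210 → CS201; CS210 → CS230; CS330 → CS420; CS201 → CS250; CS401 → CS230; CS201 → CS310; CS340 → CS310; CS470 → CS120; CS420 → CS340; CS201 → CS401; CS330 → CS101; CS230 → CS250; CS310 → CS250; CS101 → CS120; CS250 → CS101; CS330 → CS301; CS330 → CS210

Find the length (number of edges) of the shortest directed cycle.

4

For each vertex v, BFS finds the shortest path from v back to v.
The shortest such closed walk is CS420 → CS340 → CS470 → CS120 → CS420, length 4.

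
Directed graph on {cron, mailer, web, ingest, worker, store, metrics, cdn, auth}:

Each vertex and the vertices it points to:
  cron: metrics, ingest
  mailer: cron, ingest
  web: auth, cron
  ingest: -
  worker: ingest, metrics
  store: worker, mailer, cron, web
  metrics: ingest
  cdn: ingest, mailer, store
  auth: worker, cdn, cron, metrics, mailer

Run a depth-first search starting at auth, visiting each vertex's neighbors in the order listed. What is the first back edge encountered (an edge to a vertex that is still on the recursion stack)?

DFS from auth (visiting each vertex's neighbors in the order listed); mark gray on enter, black on exit:
auth gray
  worker gray
    ingest gray
    ingest black
    metrics gray
      metrics→ingest: ingest black — skip
    metrics black
  worker black
  cdn gray
    cdn→ingest: ingest black — skip
    mailer gray
      cron gray
        cron→metrics: metrics black — skip
        cron→ingest: ingest black — skip
      cron black
      mailer→ingest: ingest black — skip
    mailer black
    store gray
      store→worker: worker black — skip
      store→mailer: mailer black — skip
      store→cron: cron black — skip
      web gray
        web→auth: auth is gray → back edge
First back edge: web → auth.

web->auth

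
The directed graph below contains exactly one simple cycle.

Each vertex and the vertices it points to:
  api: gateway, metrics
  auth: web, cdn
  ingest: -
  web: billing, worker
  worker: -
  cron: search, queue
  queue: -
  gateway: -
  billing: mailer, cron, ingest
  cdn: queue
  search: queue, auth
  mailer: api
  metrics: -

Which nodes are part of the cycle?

web, auth, cron, search, billing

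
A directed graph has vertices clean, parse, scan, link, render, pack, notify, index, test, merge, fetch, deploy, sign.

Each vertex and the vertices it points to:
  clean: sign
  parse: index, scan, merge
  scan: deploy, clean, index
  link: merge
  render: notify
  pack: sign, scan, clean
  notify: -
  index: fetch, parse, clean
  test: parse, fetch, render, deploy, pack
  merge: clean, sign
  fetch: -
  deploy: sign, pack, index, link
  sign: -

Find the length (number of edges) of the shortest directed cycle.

For each vertex v, BFS finds the shortest path from v back to v.
The shortest such closed walk is parse → index → parse, length 2.

2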